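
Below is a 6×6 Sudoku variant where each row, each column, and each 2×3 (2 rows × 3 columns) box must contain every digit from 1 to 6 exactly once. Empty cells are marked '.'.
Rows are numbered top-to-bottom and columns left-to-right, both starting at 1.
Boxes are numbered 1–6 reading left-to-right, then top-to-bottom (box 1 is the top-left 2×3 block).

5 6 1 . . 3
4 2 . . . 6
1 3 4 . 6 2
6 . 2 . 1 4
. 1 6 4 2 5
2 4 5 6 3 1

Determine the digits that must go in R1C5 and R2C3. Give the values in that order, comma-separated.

For R1C5:
  Row 1 already contains {1, 3, 5, 6}.
  Column 5 already contains {1, 2, 3, 6}.
  Its 2×3 block (box 2) already contains {3, 6}.
  The only value from 1–6 not eliminated is 4, so R1C5 = 4.
For R2C3:
  Row 2 already contains {2, 4, 6}.
  Column 3 already contains {1, 2, 4, 5, 6}.
  Its 2×3 block (box 1) already contains {1, 2, 4, 5, 6}.
  The only value from 1–6 not eliminated is 3, so R2C3 = 3.

4,3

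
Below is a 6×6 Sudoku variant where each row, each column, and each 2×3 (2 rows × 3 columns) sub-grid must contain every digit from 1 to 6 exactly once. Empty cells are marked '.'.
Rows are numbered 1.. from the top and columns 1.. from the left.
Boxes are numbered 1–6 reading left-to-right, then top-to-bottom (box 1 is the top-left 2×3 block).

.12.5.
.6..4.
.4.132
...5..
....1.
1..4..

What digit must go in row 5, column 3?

4

Cell row 5, column 3 itself could take any of {3, 4, 5, 6} by direct elimination.
Consider where 4 can go in column 3.
row 2, column 3 is out (row 2 already has a 4).
row 3, column 3 is out (row 3 already has a 4).
row 4, column 3 is out (box 3 already has a 4).
row 6, column 3 is out (row 6 already has a 4).
So the only cell in column 3 that can hold 4 is row 5, column 3.
Therefore row 5, column 3 = 4.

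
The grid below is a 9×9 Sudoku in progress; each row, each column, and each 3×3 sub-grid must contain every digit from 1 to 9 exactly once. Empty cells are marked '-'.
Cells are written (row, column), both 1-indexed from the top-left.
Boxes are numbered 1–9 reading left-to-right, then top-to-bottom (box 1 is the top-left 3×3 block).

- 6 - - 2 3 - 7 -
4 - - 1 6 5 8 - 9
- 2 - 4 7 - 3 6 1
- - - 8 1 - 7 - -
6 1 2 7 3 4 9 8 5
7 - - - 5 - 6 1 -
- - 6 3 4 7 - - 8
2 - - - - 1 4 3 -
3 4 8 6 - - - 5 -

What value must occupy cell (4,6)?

6

Cell (4,6) itself could take any of {2, 6, 9} by direct elimination.
Consider where 6 can go in row 4.
(4,1) is out (column 1 already has a 6).
(4,2) is out (column 2 already has a 6).
(4,3) is out (column 3 already has a 6).
(4,8) is out (column 8 already has a 6).
(4,9) is out (box 6 already has a 6).
So the only cell in row 4 that can hold 6 is (4,6).
Therefore (4,6) = 6.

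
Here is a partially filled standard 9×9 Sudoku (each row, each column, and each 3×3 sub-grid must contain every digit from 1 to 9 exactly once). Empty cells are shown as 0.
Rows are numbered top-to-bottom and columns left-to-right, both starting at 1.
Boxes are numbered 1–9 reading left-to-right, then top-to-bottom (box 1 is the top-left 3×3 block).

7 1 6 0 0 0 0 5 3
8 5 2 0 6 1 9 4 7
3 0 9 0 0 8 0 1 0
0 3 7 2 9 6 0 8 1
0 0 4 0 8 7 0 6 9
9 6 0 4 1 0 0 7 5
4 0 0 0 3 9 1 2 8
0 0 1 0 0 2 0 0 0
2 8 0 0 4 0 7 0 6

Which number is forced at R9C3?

3

Cell R9C3 itself could take any of {3, 5} by direct elimination.
Consider where 3 can go in box 7.
R7C2 is out (row 7 already has a 3).
R7C3 is out (row 7 already has a 3).
R8C1 is out (column 1 already has a 3).
R8C2 is out (column 2 already has a 3).
So the only cell in box 7 that can hold 3 is R9C3.
Therefore R9C3 = 3.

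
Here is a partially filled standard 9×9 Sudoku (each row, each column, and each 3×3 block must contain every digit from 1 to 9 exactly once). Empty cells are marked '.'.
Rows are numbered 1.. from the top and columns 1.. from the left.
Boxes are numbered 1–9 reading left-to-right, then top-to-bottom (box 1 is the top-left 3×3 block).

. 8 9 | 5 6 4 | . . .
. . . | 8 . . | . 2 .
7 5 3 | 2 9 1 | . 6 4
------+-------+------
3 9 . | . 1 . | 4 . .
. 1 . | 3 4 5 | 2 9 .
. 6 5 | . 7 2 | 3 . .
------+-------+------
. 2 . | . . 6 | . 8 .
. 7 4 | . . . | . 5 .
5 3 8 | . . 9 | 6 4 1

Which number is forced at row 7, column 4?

Cell row 7, column 4 itself could take any of {1, 4, 7} by direct elimination.
Consider where 4 can go in column 4.
row 4, column 4 is out (row 4 already has a 4).
row 6, column 4 is out (box 5 already has a 4).
row 8, column 4 is out (row 8 already has a 4).
row 9, column 4 is out (row 9 already has a 4).
So the only cell in column 4 that can hold 4 is row 7, column 4.
Therefore row 7, column 4 = 4.

4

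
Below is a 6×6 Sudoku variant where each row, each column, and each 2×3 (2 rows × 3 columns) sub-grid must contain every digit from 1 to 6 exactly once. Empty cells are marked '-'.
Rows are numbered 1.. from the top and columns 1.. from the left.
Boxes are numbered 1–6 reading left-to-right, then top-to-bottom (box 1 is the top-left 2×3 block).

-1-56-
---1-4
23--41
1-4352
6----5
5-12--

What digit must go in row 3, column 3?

5

Cell row 3, column 3 itself could take any of {5, 6} by direct elimination.
Consider where 5 can go in row 3.
row 3, column 4 is out (column 4 already has a 5).
So the only cell in row 3 that can hold 5 is row 3, column 3.
Therefore row 3, column 3 = 5.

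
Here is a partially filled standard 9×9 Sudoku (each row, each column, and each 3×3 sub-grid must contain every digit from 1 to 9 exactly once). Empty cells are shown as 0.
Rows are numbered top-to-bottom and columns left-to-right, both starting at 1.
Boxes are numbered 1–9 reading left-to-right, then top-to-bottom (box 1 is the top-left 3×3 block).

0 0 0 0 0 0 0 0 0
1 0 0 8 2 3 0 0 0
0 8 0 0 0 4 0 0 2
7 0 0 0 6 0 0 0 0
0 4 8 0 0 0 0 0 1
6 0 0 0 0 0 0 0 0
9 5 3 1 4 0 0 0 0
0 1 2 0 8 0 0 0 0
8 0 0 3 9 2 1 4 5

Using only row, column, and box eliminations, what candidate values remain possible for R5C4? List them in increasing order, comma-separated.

Row 5 already contains {1, 4, 8}.
Column 4 already contains {1, 3, 8}.
Its 3×3 block (box 5) already contains {6}.
Removing those from 1–9 leaves {2, 5, 7, 9} as the candidates for R5C4.

2,5,7,9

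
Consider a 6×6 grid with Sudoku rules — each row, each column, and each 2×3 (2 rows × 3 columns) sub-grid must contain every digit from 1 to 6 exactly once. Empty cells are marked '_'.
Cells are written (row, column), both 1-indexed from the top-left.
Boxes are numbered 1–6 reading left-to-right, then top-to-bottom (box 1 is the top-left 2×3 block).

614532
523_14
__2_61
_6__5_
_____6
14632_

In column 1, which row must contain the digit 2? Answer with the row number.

5

Consider where 2 can go in column 1.
(3,1) is out (row 3 already has a 2).
(4,1) is out (box 3 already has a 2).
So the only cell in column 1 that can hold 2 is (5,1).
That is row 5.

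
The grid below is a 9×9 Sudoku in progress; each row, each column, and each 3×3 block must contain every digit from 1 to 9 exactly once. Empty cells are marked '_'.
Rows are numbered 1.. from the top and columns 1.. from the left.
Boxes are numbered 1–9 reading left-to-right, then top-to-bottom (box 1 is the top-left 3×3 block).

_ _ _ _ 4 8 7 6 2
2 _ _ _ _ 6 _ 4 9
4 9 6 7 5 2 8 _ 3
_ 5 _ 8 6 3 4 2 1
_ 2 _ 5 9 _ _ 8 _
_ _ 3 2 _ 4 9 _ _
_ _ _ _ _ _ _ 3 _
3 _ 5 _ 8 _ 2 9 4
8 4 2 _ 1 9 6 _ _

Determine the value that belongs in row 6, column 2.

8

Cell row 6, column 2 itself could take any of {1, 6, 7, 8} by direct elimination.
Consider where 8 can go in row 6.
row 6, column 1 is out (column 1 already has a 8).
row 6, column 5 is out (column 5 already has a 8).
row 6, column 8 is out (column 8 already has a 8).
row 6, column 9 is out (box 6 already has a 8).
So the only cell in row 6 that can hold 8 is row 6, column 2.
Therefore row 6, column 2 = 8.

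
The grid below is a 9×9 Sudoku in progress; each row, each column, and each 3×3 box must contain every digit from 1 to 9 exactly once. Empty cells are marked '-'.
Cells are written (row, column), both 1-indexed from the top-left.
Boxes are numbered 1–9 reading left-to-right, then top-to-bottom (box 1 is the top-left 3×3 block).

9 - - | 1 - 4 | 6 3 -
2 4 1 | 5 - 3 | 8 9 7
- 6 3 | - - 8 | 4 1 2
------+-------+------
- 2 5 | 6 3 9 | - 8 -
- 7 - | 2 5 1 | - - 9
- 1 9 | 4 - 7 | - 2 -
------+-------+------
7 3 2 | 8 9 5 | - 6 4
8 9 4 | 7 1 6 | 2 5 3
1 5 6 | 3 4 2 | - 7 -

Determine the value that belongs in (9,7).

Row 9 already contains {1, 2, 3, 4, 5, 6, 7}.
Column 7 already contains {2, 4, 6, 8}.
Its 3×3 block (box 9) already contains {2, 3, 4, 5, 6, 7}.
The only value from 1–9 not eliminated is 9, so (9,7) = 9.

9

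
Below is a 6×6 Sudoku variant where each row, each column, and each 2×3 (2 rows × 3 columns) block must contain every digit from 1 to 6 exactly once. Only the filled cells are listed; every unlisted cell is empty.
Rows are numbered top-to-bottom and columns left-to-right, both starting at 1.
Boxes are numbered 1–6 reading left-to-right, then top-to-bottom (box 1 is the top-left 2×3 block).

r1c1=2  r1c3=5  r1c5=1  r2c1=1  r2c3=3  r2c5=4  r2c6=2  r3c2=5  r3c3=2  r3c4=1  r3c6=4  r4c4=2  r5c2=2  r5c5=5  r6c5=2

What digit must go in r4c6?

5

Cell r4c6 itself could take any of {3, 5, 6} by direct elimination.
Consider where 5 can go in row 4.
r4c1 is out (box 3 already has a 5).
r4c2 is out (column 2 already has a 5).
r4c3 is out (column 3 already has a 5).
r4c5 is out (column 5 already has a 5).
So the only cell in row 4 that can hold 5 is r4c6.
Therefore r4c6 = 5.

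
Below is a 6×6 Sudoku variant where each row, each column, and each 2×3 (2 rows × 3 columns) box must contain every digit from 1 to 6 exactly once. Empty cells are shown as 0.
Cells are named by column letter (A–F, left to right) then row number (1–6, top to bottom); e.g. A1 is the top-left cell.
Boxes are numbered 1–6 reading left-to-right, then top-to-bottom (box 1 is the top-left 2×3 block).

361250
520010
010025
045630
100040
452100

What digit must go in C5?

6

Cell C5 itself could take any of {3, 6} by direct elimination.
Consider where 6 can go in box 5.
B5 is out (column B already has a 6).
So the only cell in box 5 that can hold 6 is C5.
Therefore C5 = 6.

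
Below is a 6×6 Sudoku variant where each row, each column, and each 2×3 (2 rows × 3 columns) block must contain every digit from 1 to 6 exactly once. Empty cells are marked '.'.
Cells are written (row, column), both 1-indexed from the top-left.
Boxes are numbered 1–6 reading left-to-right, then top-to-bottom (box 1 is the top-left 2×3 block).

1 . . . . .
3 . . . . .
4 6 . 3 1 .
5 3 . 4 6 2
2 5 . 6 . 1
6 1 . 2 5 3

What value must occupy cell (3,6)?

5

Row 3 already contains {1, 3, 4, 6}.
Column 6 already contains {1, 2, 3}.
Its 2×3 block (box 4) already contains {1, 2, 3, 4, 6}.
The only value from 1–6 not eliminated is 5, so (3,6) = 5.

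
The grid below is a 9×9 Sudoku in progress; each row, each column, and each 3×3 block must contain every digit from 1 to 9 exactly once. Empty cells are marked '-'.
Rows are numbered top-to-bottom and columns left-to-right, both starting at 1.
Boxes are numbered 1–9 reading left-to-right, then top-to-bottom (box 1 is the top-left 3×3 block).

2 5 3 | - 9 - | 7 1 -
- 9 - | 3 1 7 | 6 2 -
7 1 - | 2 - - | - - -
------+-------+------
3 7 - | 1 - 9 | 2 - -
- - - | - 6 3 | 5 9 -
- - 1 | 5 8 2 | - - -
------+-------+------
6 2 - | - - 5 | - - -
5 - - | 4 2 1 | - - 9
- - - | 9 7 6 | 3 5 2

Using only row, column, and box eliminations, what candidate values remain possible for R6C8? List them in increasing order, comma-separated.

Row 6 already contains {1, 2, 5, 8}.
Column 8 already contains {1, 2, 5, 9}.
Its 3×3 block (box 6) already contains {2, 5, 9}.
Removing those from 1–9 leaves {3, 4, 6, 7} as the candidates for R6C8.

3,4,6,7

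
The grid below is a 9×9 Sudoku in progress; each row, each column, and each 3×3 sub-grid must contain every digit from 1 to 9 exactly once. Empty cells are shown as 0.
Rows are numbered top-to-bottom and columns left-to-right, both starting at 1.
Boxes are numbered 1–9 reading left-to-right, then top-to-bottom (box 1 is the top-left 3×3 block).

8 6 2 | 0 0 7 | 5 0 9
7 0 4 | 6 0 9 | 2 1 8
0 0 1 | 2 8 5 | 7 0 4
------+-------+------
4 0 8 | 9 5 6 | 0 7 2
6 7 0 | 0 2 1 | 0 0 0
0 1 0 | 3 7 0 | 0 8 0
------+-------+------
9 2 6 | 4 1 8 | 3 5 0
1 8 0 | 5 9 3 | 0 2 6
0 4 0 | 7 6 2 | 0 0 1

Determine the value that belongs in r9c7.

8

Cell r9c7 itself could take any of {8, 9} by direct elimination.
Consider where 8 can go in box 9.
r7c9 is out (row 7 already has a 8).
r8c7 is out (row 8 already has a 8).
r9c8 is out (column 8 already has a 8).
So the only cell in box 9 that can hold 8 is r9c7.
Therefore r9c7 = 8.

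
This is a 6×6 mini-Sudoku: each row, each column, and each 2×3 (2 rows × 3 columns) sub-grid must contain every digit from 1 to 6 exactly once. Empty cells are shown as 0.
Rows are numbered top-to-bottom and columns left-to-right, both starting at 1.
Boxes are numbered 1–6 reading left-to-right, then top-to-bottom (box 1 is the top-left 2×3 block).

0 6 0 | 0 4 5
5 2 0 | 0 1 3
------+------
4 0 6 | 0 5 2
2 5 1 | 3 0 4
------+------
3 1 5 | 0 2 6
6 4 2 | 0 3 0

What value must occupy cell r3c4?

1

Row 3 already contains {2, 4, 5, 6}.
Column 4 already contains {3}.
Its 2×3 block (box 4) already contains {2, 3, 4, 5}.
The only value from 1–6 not eliminated is 1, so r3c4 = 1.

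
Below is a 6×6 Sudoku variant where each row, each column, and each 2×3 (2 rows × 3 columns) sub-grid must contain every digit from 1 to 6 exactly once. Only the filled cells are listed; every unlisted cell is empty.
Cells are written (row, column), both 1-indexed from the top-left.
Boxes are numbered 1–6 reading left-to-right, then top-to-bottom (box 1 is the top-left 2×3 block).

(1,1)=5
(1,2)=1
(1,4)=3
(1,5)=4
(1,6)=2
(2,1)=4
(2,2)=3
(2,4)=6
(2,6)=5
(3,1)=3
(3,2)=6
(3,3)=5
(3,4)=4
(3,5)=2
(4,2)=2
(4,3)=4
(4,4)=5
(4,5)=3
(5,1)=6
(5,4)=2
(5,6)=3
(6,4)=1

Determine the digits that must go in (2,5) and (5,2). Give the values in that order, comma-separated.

For (2,5):
  Row 2 already contains {3, 4, 5, 6}.
  Column 5 already contains {2, 3, 4}.
  Its 2×3 block (box 2) already contains {2, 3, 4, 5, 6}.
  The only value from 1–6 not eliminated is 1, so (2,5) = 1.
For (5,2):
  Consider where 4 can go in row 5.
  (5,3) is out (column 3 already has a 4).
  (5,5) is out (column 5 already has a 4).
  So the only cell in row 5 that can hold 4 is (5,2).
  So (5,2) = 4.

1,4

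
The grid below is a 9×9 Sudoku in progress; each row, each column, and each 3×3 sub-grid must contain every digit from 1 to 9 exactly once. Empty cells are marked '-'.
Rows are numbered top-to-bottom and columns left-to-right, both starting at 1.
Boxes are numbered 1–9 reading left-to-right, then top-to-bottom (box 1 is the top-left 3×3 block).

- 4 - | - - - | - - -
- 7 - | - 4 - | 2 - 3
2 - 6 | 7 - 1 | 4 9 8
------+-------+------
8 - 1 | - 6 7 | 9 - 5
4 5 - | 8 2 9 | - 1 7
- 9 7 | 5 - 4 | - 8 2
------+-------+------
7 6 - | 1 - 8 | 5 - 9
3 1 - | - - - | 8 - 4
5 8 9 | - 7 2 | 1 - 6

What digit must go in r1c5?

Cell r1c5 itself could take any of {3, 5, 8, 9} by direct elimination.
Consider where 8 can go in box 2.
r1c4 is out (column 4 already has a 8).
r1c6 is out (column 6 already has a 8).
r2c4 is out (column 4 already has a 8).
r2c6 is out (column 6 already has a 8).
r3c5 is out (row 3 already has a 8).
So the only cell in box 2 that can hold 8 is r1c5.
Therefore r1c5 = 8.

8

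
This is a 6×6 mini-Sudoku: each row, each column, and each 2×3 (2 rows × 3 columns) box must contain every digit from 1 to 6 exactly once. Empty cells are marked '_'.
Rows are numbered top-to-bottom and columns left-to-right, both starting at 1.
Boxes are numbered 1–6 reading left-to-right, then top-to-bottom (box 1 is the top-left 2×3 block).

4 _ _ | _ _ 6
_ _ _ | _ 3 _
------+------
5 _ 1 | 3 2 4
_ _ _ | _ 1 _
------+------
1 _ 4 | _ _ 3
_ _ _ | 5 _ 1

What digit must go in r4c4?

Row 4 already contains {1}.
Column 4 already contains {3, 5}.
Its 2×3 block (box 4) already contains {1, 2, 3, 4}.
The only value from 1–6 not eliminated is 6, so r4c4 = 6.

6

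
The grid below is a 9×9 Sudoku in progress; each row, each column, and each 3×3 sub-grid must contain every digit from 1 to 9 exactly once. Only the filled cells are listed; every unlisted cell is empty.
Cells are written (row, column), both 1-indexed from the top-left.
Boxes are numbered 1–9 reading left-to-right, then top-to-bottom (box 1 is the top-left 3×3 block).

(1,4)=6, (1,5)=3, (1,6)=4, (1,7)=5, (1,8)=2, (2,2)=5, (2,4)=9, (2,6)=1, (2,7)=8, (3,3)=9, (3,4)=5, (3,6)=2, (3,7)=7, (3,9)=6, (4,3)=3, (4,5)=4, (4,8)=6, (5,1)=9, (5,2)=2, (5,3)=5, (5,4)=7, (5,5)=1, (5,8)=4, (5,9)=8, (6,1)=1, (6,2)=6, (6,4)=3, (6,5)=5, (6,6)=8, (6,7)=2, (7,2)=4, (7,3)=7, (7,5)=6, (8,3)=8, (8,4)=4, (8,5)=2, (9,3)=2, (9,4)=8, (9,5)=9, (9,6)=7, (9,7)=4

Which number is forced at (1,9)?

9

Cell (1,9) itself could take any of {1, 9} by direct elimination.
Consider where 9 can go in row 1.
(1,1) is out (column 1 already has a 9).
(1,2) is out (box 1 already has a 9).
(1,3) is out (column 3 already has a 9).
So the only cell in row 1 that can hold 9 is (1,9).
Therefore (1,9) = 9.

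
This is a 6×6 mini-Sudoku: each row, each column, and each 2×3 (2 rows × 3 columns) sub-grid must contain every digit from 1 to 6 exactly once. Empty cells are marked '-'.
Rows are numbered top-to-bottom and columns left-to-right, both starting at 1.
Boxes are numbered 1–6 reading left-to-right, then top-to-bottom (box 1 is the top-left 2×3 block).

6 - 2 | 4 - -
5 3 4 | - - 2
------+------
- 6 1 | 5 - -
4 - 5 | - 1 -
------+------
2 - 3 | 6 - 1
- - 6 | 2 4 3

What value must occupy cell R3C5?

2

Cell R3C5 itself could take any of {2, 3} by direct elimination.
Consider where 2 can go in column 5.
R1C5 is out (row 1 already has a 2).
R2C5 is out (row 2 already has a 2).
R5C5 is out (row 5 already has a 2).
So the only cell in column 5 that can hold 2 is R3C5.
Therefore R3C5 = 2.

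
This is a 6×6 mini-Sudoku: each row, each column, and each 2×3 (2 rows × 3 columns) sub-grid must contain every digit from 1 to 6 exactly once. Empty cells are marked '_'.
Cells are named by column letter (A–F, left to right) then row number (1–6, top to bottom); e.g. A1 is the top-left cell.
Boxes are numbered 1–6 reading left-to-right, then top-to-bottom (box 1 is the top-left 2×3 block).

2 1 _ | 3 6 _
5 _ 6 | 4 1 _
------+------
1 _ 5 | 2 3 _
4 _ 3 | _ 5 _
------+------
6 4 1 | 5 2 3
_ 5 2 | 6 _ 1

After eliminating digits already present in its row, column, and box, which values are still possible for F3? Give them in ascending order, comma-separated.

Row 3 already contains {1, 2, 3, 5}.
Column F already contains {1, 3}.
Its 2×3 block (box 4) already contains {2, 3, 5}.
Removing those from 1–6 leaves {4, 6} as the candidates for F3.

4,6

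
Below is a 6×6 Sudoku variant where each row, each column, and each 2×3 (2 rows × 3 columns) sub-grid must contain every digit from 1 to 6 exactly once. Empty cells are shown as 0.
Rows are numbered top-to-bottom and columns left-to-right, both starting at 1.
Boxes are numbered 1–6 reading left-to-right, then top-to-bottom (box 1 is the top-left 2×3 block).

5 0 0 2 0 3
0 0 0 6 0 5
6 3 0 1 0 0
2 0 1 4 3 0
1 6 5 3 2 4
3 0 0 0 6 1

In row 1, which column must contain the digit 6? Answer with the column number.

3

Consider where 6 can go in row 1.
R1C2 is out (column 2 already has a 6).
R1C5 is out (column 5 already has a 6).
So the only cell in row 1 that can hold 6 is R1C3.
That is column 3.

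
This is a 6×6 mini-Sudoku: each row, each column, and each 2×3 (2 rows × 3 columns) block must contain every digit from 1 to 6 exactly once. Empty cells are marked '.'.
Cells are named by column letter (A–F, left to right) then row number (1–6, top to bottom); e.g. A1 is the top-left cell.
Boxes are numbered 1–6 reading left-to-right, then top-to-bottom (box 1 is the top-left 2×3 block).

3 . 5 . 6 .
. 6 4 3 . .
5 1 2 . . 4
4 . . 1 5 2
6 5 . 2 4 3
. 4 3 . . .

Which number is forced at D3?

Row 3 already contains {1, 2, 4, 5}.
Column D already contains {1, 2, 3}.
Its 2×3 block (box 4) already contains {1, 2, 4, 5}.
The only value from 1–6 not eliminated is 6, so D3 = 6.

6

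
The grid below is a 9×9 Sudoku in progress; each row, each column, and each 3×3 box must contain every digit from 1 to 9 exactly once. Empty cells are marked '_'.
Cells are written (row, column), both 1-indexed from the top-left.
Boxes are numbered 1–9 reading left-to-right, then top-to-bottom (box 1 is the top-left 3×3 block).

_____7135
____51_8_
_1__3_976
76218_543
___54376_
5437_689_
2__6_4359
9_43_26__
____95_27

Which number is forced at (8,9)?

Cell (8,9) itself could take any of {1, 8} by direct elimination.
Consider where 8 can go in box 9.
(8,8) is out (column 8 already has a 8).
(9,7) is out (column 7 already has a 8).
So the only cell in box 9 that can hold 8 is (8,9).
Therefore (8,9) = 8.

8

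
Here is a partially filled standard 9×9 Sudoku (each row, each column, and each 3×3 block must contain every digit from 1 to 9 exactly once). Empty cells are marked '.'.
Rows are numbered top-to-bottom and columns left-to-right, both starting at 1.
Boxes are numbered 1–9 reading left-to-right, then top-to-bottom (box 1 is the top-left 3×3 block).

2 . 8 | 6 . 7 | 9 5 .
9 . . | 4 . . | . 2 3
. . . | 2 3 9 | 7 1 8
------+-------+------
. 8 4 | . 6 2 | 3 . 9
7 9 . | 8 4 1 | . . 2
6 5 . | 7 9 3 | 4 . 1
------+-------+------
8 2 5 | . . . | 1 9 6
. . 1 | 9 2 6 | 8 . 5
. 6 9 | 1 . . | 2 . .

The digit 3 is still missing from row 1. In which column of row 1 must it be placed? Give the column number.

2

Consider where 3 can go in row 1.
r1c5 is out (column 5 already has a 3).
r1c9 is out (column 9 already has a 3).
So the only cell in row 1 that can hold 3 is r1c2.
That is column 2.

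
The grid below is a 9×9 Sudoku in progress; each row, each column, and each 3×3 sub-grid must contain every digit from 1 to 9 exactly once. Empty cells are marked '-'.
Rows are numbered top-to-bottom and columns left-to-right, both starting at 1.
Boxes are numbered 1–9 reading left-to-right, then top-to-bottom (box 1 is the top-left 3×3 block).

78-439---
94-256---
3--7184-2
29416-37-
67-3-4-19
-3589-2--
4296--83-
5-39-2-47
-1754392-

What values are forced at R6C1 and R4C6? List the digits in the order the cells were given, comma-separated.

1,5

For R6C1:
  Row 6 already contains {2, 3, 5, 8, 9}.
  Column 1 already contains {2, 3, 4, 5, 6, 7, 9}.
  Its 3×3 block (box 4) already contains {2, 3, 4, 5, 6, 7, 9}.
  The only value from 1–9 not eliminated is 1, so R6C1 = 1.
For R4C6:
  Row 4 already contains {1, 2, 3, 4, 6, 7, 9}.
  Column 6 already contains {2, 3, 4, 6, 8, 9}.
  Its 3×3 block (box 5) already contains {1, 3, 4, 6, 8, 9}.
  The only value from 1–9 not eliminated is 5, so R4C6 = 5.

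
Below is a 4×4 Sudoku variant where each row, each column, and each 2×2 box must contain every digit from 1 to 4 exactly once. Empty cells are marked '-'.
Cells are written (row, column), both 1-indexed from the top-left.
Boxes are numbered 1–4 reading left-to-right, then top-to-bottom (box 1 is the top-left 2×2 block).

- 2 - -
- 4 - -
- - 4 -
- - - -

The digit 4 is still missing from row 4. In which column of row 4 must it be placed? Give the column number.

Consider where 4 can go in row 4.
(4,2) is out (column 2 already has a 4).
(4,3) is out (column 3 already has a 4).
(4,4) is out (box 4 already has a 4).
So the only cell in row 4 that can hold 4 is (4,1).
That is column 1.

1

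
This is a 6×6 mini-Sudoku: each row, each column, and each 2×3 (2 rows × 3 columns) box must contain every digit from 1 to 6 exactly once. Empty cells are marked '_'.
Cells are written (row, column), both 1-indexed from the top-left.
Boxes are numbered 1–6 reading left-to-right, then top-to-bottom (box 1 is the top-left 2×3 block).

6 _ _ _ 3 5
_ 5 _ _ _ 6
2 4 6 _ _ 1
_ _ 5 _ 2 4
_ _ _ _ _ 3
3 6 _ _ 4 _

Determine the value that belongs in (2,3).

Cell (2,3) itself could take any of {1, 2, 3, 4} by direct elimination.
Consider where 3 can go in row 2.
(2,1) is out (column 1 already has a 3).
(2,4) is out (box 2 already has a 3).
(2,5) is out (column 5 already has a 3).
So the only cell in row 2 that can hold 3 is (2,3).
Therefore (2,3) = 3.

3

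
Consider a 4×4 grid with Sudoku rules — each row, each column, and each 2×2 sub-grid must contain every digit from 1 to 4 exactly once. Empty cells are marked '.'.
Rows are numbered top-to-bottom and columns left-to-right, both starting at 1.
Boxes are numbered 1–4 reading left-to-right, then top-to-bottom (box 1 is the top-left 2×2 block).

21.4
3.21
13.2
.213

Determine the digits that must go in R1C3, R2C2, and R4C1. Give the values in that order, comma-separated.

3,4,4

For R1C3:
  Row 1 already contains {1, 2, 4}.
  Column 3 already contains {1, 2}.
  Its 2×2 block (box 2) already contains {1, 2, 4}.
  The only value from 1–4 not eliminated is 3, so R1C3 = 3.
For R2C2:
  Row 2 already contains {1, 2, 3}.
  Column 2 already contains {1, 2, 3}.
  Its 2×2 block (box 1) already contains {1, 2, 3}.
  The only value from 1–4 not eliminated is 4, so R2C2 = 4.
For R4C1:
  Row 4 already contains {1, 2, 3}.
  Column 1 already contains {1, 2, 3}.
  Its 2×2 block (box 3) already contains {1, 2, 3}.
  The only value from 1–4 not eliminated is 4, so R4C1 = 4.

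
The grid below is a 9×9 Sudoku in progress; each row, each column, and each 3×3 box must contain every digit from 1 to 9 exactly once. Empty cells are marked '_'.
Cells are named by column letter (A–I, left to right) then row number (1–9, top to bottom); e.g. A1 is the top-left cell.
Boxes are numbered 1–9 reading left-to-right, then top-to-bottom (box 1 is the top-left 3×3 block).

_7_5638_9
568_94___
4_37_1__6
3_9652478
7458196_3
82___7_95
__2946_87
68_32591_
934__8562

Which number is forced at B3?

Row 3 already contains {1, 3, 4, 6, 7}.
Column B already contains {2, 3, 4, 6, 7, 8}.
Its 3×3 block (box 1) already contains {3, 4, 5, 6, 7, 8}.
The only value from 1–9 not eliminated is 9, so B3 = 9.

9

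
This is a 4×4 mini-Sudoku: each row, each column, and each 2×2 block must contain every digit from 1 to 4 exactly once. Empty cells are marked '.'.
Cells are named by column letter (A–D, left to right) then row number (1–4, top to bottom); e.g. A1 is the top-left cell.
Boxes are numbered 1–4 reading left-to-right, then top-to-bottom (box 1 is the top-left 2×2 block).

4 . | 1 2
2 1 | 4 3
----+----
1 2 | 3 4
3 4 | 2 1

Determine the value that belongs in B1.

3

Row 1 already contains {1, 2, 4}.
Column B already contains {1, 2, 4}.
Its 2×2 block (box 1) already contains {1, 2, 4}.
The only value from 1–4 not eliminated is 3, so B1 = 3.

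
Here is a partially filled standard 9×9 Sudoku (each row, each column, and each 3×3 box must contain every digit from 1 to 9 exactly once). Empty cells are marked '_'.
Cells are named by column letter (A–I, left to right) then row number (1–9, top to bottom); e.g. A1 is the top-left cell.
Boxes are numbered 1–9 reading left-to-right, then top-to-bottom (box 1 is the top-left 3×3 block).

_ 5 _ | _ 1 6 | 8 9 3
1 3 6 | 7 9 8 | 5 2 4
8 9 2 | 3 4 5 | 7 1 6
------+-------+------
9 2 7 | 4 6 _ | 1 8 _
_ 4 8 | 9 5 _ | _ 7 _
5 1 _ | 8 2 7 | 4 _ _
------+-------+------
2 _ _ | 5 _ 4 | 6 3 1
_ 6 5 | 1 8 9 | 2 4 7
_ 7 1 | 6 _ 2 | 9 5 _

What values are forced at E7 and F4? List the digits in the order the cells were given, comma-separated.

7,3

For E7:
  Row 7 already contains {1, 2, 3, 4, 5, 6}.
  Column E already contains {1, 2, 4, 5, 6, 8, 9}.
  Its 3×3 block (box 8) already contains {1, 2, 4, 5, 6, 8, 9}.
  The only value from 1–9 not eliminated is 7, so E7 = 7.
For F4:
  Row 4 already contains {1, 2, 4, 6, 7, 8, 9}.
  Column F already contains {2, 4, 5, 6, 7, 8, 9}.
  Its 3×3 block (box 5) already contains {2, 4, 5, 6, 7, 8, 9}.
  The only value from 1–9 not eliminated is 3, so F4 = 3.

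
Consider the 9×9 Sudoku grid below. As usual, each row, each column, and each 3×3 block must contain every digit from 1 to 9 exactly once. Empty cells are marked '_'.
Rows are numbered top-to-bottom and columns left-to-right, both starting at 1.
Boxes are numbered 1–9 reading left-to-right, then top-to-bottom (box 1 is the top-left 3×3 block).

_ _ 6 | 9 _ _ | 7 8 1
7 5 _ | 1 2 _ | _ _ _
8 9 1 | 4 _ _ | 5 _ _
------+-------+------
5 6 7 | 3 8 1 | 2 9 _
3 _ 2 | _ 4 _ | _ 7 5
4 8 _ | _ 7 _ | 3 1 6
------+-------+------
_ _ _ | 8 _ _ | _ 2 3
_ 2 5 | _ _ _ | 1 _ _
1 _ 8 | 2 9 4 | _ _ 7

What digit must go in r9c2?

3

Row 9 already contains {1, 2, 4, 7, 8, 9}.
Column 2 already contains {2, 5, 6, 8, 9}.
Its 3×3 block (box 7) already contains {1, 2, 5, 8}.
The only value from 1–9 not eliminated is 3, so r9c2 = 3.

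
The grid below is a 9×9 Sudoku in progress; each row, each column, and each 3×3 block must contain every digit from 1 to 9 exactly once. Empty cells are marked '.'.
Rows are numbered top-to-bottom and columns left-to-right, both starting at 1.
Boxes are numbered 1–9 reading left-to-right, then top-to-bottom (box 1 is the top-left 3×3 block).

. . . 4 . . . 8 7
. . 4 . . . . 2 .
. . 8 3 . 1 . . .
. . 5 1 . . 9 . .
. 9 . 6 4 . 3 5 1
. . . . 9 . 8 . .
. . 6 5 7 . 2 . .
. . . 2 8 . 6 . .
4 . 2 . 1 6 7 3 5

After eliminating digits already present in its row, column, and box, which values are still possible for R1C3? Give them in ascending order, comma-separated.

Row 1 already contains {4, 7, 8}.
Column 3 already contains {2, 4, 5, 6, 8}.
Its 3×3 block (box 1) already contains {4, 8}.
Removing those from 1–9 leaves {1, 3, 9} as the candidates for R1C3.

1,3,9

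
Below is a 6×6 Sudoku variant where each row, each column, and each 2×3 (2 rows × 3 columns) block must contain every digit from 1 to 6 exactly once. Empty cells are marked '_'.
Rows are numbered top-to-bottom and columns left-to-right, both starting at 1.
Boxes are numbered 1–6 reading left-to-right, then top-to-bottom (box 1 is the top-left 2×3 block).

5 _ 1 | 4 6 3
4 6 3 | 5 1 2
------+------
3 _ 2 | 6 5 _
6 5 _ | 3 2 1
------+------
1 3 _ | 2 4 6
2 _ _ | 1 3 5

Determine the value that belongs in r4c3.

Row 4 already contains {1, 2, 3, 5, 6}.
Column 3 already contains {1, 2, 3}.
Its 2×3 block (box 3) already contains {2, 3, 5, 6}.
The only value from 1–6 not eliminated is 4, so r4c3 = 4.

4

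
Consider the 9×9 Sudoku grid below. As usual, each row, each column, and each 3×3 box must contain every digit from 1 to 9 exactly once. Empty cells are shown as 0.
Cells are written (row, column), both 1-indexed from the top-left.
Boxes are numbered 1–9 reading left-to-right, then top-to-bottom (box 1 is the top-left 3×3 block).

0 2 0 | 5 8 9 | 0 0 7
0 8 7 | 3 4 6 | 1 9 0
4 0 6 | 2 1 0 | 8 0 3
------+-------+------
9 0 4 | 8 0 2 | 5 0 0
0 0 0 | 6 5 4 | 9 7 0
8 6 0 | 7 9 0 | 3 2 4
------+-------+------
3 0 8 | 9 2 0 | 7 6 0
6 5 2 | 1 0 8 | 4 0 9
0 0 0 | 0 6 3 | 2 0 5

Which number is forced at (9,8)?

8

Cell (9,8) itself could take any of {1, 8} by direct elimination.
Consider where 8 can go in column 8.
(1,8) is out (row 1 already has a 8).
(3,8) is out (row 3 already has a 8).
(4,8) is out (row 4 already has a 8).
(8,8) is out (row 8 already has a 8).
So the only cell in column 8 that can hold 8 is (9,8).
Therefore (9,8) = 8.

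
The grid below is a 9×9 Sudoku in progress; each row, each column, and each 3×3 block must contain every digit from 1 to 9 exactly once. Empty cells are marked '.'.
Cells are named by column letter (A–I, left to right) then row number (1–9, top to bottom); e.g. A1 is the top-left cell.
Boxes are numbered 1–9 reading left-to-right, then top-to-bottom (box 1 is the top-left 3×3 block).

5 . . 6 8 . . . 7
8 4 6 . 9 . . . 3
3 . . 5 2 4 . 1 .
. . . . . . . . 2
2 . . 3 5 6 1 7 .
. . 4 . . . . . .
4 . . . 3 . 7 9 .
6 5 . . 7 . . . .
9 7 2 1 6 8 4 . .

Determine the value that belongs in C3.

Cell C3 itself could take any of {7, 9} by direct elimination.
Consider where 7 can go in row 3.
B3 is out (column B already has a 7).
G3 is out (column G already has a 7).
I3 is out (column I already has a 7).
So the only cell in row 3 that can hold 7 is C3.
Therefore C3 = 7.

7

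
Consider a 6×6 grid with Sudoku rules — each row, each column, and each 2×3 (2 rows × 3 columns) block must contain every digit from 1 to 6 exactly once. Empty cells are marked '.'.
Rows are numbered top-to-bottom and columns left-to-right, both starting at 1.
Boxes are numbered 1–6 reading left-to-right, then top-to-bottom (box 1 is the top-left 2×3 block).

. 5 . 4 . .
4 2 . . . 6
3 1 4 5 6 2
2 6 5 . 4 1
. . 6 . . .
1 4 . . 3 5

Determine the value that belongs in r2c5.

Cell r2c5 itself could take any of {1, 5} by direct elimination.
Consider where 5 can go in row 2.
r2c3 is out (column 3 already has a 5).
r2c4 is out (column 4 already has a 5).
So the only cell in row 2 that can hold 5 is r2c5.
Therefore r2c5 = 5.

5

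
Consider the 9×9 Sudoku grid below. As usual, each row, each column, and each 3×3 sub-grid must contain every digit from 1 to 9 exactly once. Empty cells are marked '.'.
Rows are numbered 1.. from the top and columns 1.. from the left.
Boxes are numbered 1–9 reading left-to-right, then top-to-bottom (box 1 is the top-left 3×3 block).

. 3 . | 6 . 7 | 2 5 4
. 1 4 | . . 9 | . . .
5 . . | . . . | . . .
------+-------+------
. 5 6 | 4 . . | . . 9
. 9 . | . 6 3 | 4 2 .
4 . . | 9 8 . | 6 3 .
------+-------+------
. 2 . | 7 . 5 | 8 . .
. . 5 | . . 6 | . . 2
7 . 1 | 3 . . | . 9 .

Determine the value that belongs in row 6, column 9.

5

Cell row 6, column 9 itself could take any of {1, 5, 7} by direct elimination.
Consider where 5 can go in row 6.
row 6, column 2 is out (column 2 already has a 5).
row 6, column 3 is out (column 3 already has a 5).
row 6, column 6 is out (column 6 already has a 5).
So the only cell in row 6 that can hold 5 is row 6, column 9.
Therefore row 6, column 9 = 5.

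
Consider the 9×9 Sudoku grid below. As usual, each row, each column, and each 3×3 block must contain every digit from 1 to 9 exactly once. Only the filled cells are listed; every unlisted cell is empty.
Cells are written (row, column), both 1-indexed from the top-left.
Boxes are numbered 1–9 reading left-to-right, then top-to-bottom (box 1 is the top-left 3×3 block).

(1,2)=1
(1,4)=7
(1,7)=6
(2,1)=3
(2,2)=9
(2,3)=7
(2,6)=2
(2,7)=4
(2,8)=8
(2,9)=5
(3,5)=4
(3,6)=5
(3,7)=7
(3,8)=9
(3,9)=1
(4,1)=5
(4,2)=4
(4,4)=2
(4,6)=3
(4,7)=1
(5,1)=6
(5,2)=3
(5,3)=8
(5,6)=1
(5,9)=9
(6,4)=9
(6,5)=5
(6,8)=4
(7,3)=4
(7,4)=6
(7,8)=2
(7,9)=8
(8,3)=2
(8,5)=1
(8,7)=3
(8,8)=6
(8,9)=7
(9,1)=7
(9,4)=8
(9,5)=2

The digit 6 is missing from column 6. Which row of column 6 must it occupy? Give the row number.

6

Consider where 6 can go in column 6.
(1,6) is out (row 1 already has a 6).
(7,6) is out (row 7 already has a 6).
(8,6) is out (row 8 already has a 6).
(9,6) is out (box 8 already has a 6).
So the only cell in column 6 that can hold 6 is (6,6).
That is row 6.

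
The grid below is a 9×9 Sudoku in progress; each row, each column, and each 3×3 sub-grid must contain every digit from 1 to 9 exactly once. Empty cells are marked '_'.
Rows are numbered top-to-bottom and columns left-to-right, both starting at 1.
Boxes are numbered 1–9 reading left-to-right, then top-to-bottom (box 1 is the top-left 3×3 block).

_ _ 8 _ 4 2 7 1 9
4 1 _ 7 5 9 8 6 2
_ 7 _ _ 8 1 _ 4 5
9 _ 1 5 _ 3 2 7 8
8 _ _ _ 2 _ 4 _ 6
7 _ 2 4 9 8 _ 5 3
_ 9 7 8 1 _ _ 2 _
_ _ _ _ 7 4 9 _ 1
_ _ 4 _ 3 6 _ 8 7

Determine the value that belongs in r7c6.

5

Row 7 already contains {1, 2, 7, 8, 9}.
Column 6 already contains {1, 2, 3, 4, 6, 8, 9}.
Its 3×3 block (box 8) already contains {1, 3, 4, 6, 7, 8}.
The only value from 1–9 not eliminated is 5, so r7c6 = 5.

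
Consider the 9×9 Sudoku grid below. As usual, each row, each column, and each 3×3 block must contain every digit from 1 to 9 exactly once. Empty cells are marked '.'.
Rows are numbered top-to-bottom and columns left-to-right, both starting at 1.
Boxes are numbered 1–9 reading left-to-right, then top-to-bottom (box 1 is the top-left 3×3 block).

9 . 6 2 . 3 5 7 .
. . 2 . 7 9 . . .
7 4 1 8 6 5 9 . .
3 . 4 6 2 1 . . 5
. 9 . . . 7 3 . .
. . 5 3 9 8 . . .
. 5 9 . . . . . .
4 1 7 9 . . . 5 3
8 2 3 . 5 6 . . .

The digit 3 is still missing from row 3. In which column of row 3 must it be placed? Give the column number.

Consider where 3 can go in row 3.
r3c9 is out (column 9 already has a 3).
So the only cell in row 3 that can hold 3 is r3c8.
That is column 8.

8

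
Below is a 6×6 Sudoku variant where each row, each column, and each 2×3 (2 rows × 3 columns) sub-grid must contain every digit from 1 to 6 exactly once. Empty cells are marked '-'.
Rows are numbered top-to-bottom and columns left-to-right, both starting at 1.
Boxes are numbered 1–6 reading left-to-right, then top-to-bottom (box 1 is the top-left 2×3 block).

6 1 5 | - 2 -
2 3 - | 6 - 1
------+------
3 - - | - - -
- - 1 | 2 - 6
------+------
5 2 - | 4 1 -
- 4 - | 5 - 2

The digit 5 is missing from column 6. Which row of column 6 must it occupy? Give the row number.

3

Consider where 5 can go in column 6.
r1c6 is out (row 1 already has a 5).
r5c6 is out (row 5 already has a 5).
So the only cell in column 6 that can hold 5 is r3c6.
That is row 3.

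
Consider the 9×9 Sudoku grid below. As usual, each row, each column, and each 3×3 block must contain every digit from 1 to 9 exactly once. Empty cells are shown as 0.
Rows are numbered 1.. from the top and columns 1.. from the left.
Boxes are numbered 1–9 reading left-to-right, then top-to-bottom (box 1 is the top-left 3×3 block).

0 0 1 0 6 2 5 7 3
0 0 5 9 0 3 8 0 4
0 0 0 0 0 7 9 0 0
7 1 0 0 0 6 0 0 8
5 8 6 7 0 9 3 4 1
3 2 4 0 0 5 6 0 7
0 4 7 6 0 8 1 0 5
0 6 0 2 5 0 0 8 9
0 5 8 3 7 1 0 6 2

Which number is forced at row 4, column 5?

Cell row 4, column 5 itself could take any of {2, 3, 4} by direct elimination.
Consider where 3 can go in row 4.
row 4, column 3 is out (box 4 already has a 3).
row 4, column 4 is out (column 4 already has a 3).
row 4, column 7 is out (column 7 already has a 3).
row 4, column 8 is out (box 6 already has a 3).
So the only cell in row 4 that can hold 3 is row 4, column 5.
Therefore row 4, column 5 = 3.

3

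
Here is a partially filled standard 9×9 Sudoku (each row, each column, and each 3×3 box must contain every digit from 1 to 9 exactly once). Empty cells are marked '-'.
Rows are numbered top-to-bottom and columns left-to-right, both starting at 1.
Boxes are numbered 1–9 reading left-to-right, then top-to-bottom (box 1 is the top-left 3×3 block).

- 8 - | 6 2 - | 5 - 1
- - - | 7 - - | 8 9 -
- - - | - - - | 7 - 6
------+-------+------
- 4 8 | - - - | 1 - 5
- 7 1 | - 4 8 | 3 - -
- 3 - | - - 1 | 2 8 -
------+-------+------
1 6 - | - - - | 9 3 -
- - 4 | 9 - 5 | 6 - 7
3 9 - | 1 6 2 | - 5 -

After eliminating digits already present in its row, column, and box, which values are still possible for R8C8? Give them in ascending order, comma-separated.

Row 8 already contains {4, 5, 6, 7, 9}.
Column 8 already contains {3, 5, 8, 9}.
Its 3×3 block (box 9) already contains {3, 5, 6, 7, 9}.
Removing those from 1–9 leaves {1, 2} as the candidates for R8C8.

1,2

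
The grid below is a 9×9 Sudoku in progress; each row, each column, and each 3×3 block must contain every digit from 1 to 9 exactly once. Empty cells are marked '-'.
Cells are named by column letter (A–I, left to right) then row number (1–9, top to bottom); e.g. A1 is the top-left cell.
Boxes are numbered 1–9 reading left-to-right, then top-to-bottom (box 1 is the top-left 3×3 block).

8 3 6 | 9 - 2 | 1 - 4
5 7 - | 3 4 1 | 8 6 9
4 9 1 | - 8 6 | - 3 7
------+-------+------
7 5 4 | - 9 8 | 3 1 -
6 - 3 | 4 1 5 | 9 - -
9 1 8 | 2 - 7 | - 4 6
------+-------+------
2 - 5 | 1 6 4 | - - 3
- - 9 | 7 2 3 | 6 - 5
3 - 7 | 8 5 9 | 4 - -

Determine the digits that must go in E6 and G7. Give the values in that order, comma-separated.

For E6:
  Row 6 already contains {1, 2, 4, 6, 7, 8, 9}.
  Column E already contains {1, 2, 4, 5, 6, 8, 9}.
  Its 3×3 block (box 5) already contains {1, 2, 4, 5, 7, 8, 9}.
  The only value from 1–9 not eliminated is 3, so E6 = 3.
For G7:
  Row 7 already contains {1, 2, 3, 4, 5, 6}.
  Column G already contains {1, 3, 4, 6, 8, 9}.
  Its 3×3 block (box 9) already contains {3, 4, 5, 6}.
  The only value from 1–9 not eliminated is 7, so G7 = 7.

3,7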